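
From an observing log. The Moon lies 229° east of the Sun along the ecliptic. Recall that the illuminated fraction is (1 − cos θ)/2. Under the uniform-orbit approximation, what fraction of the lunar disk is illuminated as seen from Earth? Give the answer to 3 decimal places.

cos 229° = (-0.656), so f = (1 − (-0.656))/2 = 0.828.

0.828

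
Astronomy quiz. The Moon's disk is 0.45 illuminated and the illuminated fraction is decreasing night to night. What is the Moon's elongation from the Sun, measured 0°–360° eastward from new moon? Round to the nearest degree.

276°

Invert f = (1 − cos θ)/2 to get cos θ = 1 − 2(0.45) = 0.100, hence θ₀ = arccos 0.100 = 84.3°.
A waning Moon lies in 180°–360°, so θ = 360° − 84.3° = 275.7°.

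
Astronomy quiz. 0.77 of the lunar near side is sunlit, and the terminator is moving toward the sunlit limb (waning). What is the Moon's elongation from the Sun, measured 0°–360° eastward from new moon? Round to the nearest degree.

237°

Invert f = (1 − cos θ)/2 to get cos θ = 1 − 2(0.77) = -0.540, hence θ₀ = arccos -0.540 = 122.7°.
Since the Moon is past full (waning), take the reflex angle: θ = 360° − 122.7° = 237.3°.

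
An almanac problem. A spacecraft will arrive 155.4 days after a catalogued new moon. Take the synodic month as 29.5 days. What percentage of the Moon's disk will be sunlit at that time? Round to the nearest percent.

56%

155.4/29.5 = 5.268 lunations, so 5 complete cycles and 7.90 d into the next.
Elongation θ = 360° × 7.90/29.5 ≈ 96.4°.
cos 96.4° = (-0.112), so f = (1 − (-0.112))/2 = 0.556, so 56%.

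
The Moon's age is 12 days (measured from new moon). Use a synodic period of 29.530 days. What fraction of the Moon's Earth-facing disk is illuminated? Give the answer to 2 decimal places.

0.92

Phase angle: θ = 360°·(12 d)/(29.530 d) = 146.3°.
Illuminated fraction = (1 − cos 146.3°)/2 = (1 − (-0.832))/2 ≈ 0.916.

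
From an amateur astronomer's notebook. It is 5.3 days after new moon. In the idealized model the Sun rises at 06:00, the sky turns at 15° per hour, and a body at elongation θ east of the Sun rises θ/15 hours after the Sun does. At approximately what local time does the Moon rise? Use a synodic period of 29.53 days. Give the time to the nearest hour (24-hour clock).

10:00

The Moon has covered 5.3/29.53 of its cycle, so θ ≈ 360° × 5.3/29.53 = 64.6°.
The Moon trails the Sun by θ/15 = 64.6/15 ≈ 4.31 hours.
06:00 + 4.31 h ≈ 10:18 → 10:00 to the nearest hour.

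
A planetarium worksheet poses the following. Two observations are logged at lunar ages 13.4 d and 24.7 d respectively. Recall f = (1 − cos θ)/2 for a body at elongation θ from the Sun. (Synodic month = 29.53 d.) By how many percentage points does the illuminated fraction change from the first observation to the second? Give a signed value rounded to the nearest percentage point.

First observation: θ = 360°·13.4/29.53 = 163.4°, so f = 0.979.
Second observation: θ = 301.1°, f = 0.242.
Δf = 0.242 − 0.979 = -0.737, i.e. -74 pp.

-74 percentage points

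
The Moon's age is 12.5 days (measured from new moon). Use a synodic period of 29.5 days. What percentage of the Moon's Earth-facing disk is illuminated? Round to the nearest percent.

The Moon has covered 12.5/29.5 of its cycle, so θ ≈ 360° × 12.5/29.5 = 152.5°.
With cos θ = (-0.887), the lit fraction is (1 − (-0.887))/2 ≈ 0.944, so 94%.

94%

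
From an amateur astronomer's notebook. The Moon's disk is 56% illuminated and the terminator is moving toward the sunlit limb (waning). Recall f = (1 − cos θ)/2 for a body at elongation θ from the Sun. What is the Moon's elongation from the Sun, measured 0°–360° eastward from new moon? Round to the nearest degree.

263°

From f = (1 − cos θ)/2: cos θ = 1 − 2×0.56 = -0.120; arccos → 96.9°.
A waning Moon lies in 180°–360°, so θ = 360° − 96.9° = 263.1°.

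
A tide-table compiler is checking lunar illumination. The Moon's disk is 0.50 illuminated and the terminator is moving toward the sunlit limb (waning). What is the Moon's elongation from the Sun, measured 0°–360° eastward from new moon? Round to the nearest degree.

270°

Invert f = (1 − cos θ)/2 to get cos θ = 1 − 2(0.50) = 0.000, hence θ₀ = arccos 0.000 = 90.0°.
Waning ⇒ past full, so θ = 360° − 90.0° = 270.0°.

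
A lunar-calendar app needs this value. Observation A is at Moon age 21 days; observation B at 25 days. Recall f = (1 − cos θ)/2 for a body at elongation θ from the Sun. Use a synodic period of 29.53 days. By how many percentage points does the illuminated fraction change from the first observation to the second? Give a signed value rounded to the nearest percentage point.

First observation: θ = 360°·21/29.53 = 256.0°, so f = 0.621.
Second observation: θ = 304.8°, f = 0.215.
Δf = 0.215 − 0.621 = -0.406, i.e. -41 pp.

-41 pp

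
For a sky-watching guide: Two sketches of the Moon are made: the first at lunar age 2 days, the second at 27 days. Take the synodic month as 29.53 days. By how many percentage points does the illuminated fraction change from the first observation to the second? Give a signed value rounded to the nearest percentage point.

θ₁ = 360° × 2/29.53 = 24.4°, f₁ = (1 − cos θ₁)/2 = 0.045.
θ₂ = 360° × 27/29.53 = 329.2°, f₂ = (1 − cos θ₂)/2 = 0.071.
Change = f₂ − f₁ = +0.026 → +3 percentage points.

+3 pp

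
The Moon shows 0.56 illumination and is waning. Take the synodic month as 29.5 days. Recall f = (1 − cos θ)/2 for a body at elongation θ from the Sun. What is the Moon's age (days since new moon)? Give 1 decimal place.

21.6 days

cos θ = 1 − 2f = -0.120, giving a principal value of 96.9°.
A waning Moon lies in 180°–360°, so θ = 360° − 96.9° = 263.1°.
At 360°/29.5 d per day, 263.1° corresponds to 21.56 days.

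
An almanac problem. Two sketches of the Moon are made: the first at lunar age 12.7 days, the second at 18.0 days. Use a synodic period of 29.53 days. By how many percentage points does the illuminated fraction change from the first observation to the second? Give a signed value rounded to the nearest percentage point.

-7 pp

θ₁ = 360° × 12.7/29.53 = 154.8°, f₁ = (1 − cos θ₁)/2 = 0.953.
θ₂ = 360° × 18.0/29.53 = 219.4°, f₂ = (1 − cos θ₂)/2 = 0.886.
Change = f₂ − f₁ = -0.066 → -7 percentage points.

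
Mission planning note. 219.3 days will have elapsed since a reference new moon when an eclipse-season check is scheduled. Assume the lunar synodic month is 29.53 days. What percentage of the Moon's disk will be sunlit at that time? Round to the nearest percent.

95%

219.3/29.53 = 7.426 lunations, so 7 complete cycles and 12.59 d into the next.
Phase angle: θ = 360°·(12.59 d)/(29.53 d) = 153.5°.
Illuminated fraction = (1 − cos 153.5°)/2 = (1 − (-0.895))/2 ≈ 0.947, so 95%.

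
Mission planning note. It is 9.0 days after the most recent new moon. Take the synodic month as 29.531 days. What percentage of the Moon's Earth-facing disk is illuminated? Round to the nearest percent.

67%

The Moon has covered 9.0/29.531 of its cycle, so θ ≈ 360° × 9.0/29.531 = 109.7°.
With cos θ = (-0.337), the lit fraction is (1 − (-0.337))/2 ≈ 0.669, so 67%.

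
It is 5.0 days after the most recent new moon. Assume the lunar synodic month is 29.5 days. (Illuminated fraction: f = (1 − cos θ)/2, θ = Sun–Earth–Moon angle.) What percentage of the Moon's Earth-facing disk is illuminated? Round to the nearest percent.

The Moon has covered 5.0/29.5 of its cycle, so θ ≈ 360° × 5.0/29.5 = 61.0°.
With cos θ = 0.485, the lit fraction is (1 − 0.485)/2 ≈ 0.258, so 26%.

26%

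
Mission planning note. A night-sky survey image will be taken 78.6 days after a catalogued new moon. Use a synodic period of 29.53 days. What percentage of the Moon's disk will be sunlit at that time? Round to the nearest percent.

78.6 d spans 2 complete synodic months (2 × 29.53 = 59.06 d) plus 19.54 d.
The Moon has covered 19.54/29.53 of its cycle, so θ ≈ 360° × 19.54/29.53 = 238.2°.
With cos θ = (-0.527), the lit fraction is (1 − (-0.527))/2 ≈ 0.763, so 76%.

76%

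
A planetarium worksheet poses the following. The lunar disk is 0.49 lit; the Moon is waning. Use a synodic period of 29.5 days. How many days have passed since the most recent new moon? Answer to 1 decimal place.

22.2 days

Invert f = (1 − cos θ)/2 to get cos θ = 1 − 2(0.49) = 0.020, hence θ₀ = arccos 0.020 = 88.9°.
A waning Moon lies in 180°–360°, so θ = 360° − 88.9° = 271.1°.
Age = 29.5 × 271.1°/360° ≈ 22.22 days.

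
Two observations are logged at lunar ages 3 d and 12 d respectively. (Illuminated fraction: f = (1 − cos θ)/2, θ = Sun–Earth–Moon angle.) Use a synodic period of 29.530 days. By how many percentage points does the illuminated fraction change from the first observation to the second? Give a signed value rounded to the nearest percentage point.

+82 pp

First observation: θ = 360°·3/29.530 = 36.6°, so f = 0.098.
Second observation: θ = 146.3°, f = 0.916.
Δf = 0.916 − 0.098 = +0.817, i.e. +82 pp.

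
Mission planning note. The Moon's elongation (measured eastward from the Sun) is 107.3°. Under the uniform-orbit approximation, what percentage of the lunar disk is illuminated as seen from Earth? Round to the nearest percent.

cos 107.3° = (-0.297), so f = (1 − (-0.297))/2 = 0.649, i.e. 65%.

65%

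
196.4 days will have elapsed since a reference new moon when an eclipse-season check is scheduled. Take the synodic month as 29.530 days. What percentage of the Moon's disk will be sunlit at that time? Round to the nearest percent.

79%

196.4 d spans 6 complete synodic months (6 × 29.530 = 177.18 d) plus 19.22 d.
Elongation θ = 360° × 19.22/29.530 ≈ 234.3°.
Illuminated fraction = (1 − cos 234.3°)/2 = (1 − (-0.583))/2 ≈ 0.792, so 79%.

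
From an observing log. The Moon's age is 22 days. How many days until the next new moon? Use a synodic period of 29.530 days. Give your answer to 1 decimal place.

7.5 days

The next new moon completes the synodic month: 29.530 − 22 = 7.530 days.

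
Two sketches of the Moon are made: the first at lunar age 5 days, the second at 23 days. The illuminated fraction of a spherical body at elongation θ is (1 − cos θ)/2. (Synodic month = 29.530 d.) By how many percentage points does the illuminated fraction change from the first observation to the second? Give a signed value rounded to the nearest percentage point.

+15 percentage points

First observation: θ = 360°·5/29.530 = 61.0°, so f = 0.257.
Second observation: θ = 280.4°, f = 0.410.
Δf = 0.410 − 0.257 = +0.153, i.e. +15 pp.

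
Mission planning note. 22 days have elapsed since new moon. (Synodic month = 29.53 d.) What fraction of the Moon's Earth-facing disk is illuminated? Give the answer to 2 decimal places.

Elongation θ = 360° × 22/29.53 ≈ 268.2°.
Illuminated fraction = (1 − cos 268.2°)/2 = (1 − (-0.031))/2 ≈ 0.516.

0.52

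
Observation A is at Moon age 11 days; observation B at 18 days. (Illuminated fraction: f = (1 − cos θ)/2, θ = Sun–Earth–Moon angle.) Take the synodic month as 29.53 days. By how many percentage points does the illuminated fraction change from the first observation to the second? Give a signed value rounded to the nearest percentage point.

First observation: θ = 360°·11/29.53 = 134.1°, so f = 0.848.
Second observation: θ = 219.4°, f = 0.886.
Δf = 0.886 − 0.848 = +0.038, i.e. +4 pp.

+4 pp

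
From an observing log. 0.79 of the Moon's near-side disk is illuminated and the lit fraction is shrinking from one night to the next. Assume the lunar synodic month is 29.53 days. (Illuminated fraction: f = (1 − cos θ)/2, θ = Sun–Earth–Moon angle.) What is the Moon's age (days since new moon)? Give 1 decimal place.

cos θ = 1 − 2f = -0.580, giving a principal value of 125.5°.
A waning Moon lies in 180°–360°, so θ = 360° − 125.5° = 234.5°.
At 360°/29.53 d per day, 234.5° corresponds to 19.24 days.

19.2 days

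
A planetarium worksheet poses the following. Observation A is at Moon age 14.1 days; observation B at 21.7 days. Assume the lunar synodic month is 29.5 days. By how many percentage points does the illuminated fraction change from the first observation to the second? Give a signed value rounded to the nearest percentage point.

First observation: θ = 360°·14.1/29.5 = 172.1°, so f = 0.995.
Second observation: θ = 264.8°, f = 0.545.
Δf = 0.545 − 0.995 = -0.450, i.e. -45 pp.

-45 pp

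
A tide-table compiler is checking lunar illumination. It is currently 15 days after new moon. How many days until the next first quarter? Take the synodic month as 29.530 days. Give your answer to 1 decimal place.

First quarter is 0.25 of the way through the cycle: age 0.25 × 29.530 = 7.383 d.
Already past this cycle's first quarter; the next is at 7.383 + 29.530 = 36.913 d, so 36.913 − 15 = 21.913 days.

21.9 days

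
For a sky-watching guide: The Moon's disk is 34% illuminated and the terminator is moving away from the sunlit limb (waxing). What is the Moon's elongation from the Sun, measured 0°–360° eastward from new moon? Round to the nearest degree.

From f = (1 − cos θ)/2: cos θ = 1 − 2×0.34 = 0.320; arccos → 71.3°.
Waxing ⇒ before full, so θ = 71.3°.

71°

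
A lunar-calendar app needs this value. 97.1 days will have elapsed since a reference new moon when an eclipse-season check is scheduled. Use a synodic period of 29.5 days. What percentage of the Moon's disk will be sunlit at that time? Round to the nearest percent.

63%

Reduce mod P: 97.1 − 3×29.5 = 8.60 d into the current lunation.
The Moon has covered 8.60/29.5 of its cycle, so θ ≈ 360° × 8.60/29.5 = 104.9°.
Illuminated fraction = (1 − cos 104.9°)/2 = (1 − (-0.258))/2 ≈ 0.629, so 63%.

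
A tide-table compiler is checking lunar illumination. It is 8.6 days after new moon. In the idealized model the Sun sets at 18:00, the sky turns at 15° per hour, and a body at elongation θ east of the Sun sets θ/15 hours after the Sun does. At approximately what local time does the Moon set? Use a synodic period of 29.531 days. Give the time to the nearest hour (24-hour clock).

01:00

The Moon has covered 8.6/29.531 of its cycle, so θ ≈ 360° × 8.6/29.531 = 104.8°.
The Moon trails the Sun by θ/15 = 104.8/15 ≈ 6.99 hours.
18:00 + 6.99 h ≈ 00:59 → 01:00 to the nearest hour.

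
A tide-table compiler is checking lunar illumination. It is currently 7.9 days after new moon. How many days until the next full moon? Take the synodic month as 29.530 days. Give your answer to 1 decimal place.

Full moon occurs at elongation 180°, i.e. at age 29.530 × 180/360 = 14.765 d.
So 6.865 days remain (14.765 − 7.9).

6.9 days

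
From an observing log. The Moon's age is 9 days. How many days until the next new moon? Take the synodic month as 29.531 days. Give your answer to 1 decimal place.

20.5 days

One full lunation from the last new moon is 29.531 d; remaining = 29.531 − 9 = 20.531 d.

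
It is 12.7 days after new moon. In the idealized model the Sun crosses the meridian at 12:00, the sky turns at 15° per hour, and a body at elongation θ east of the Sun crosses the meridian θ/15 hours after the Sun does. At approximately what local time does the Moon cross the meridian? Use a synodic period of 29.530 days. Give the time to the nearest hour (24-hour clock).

Phase angle: θ = 360°·(12.7 d)/(29.530 d) = 154.8°.
At 15° of sky rotation per hour, 154.8° corresponds to a 10.32 h lag.
12:00 + 10.32 h ≈ 22:19 → 22:00 to the nearest hour.

22:00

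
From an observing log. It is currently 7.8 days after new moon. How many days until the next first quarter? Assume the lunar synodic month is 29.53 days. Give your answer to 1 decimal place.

29.1 days

First quarter is 0.25 of the way through the cycle: age 0.25 × 29.53 = 7.383 d.
Already past this cycle's first quarter; the next is at 7.383 + 29.53 = 36.913 d, so 36.913 − 7.8 = 29.113 days.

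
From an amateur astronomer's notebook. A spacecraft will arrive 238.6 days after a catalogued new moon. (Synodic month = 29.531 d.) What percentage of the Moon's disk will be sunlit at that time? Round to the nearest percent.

Reduce mod P: 238.6 − 8×29.531 = 2.35 d into the current lunation.
Phase angle: θ = 360°·(2.35 d)/(29.531 d) = 28.7°.
With cos θ = 0.877, the lit fraction is (1 − 0.877)/2 ≈ 0.061, so 6%.

6%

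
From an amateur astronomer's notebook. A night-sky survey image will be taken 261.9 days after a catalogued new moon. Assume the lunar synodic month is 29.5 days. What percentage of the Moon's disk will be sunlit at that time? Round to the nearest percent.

14%

261.9/29.5 = 8.878 lunations, so 8 complete cycles and 25.90 d into the next.
Phase angle: θ = 360°·(25.90 d)/(29.5 d) = 316.1°.
cos 316.1° = 0.720, so f = (1 − 0.720)/2 = 0.140, so 14%.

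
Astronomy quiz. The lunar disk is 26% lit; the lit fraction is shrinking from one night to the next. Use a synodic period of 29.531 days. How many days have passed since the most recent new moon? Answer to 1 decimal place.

Invert f = (1 − cos θ)/2 to get cos θ = 1 − 2(0.26) = 0.480, hence θ₀ = arccos 0.480 = 61.3°.
A waning Moon lies in 180°–360°, so θ = 360° − 61.3° = 298.7°.
That fraction of the synodic month is 298.7/360 × 29.531 d ≈ 24.50 d.

24.5 days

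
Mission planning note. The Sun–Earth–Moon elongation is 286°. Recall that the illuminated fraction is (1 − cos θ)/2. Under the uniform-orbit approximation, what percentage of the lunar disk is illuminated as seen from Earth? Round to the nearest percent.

36%

Half-versine of 286°: (1 − 0.276)/2 = 0.362, i.e. 36%.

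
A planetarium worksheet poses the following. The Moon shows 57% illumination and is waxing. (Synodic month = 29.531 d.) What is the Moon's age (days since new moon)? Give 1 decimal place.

Invert f = (1 − cos θ)/2 to get cos θ = 1 − 2(0.57) = -0.140, hence θ₀ = arccos -0.140 = 98.0°.
The Moon is waxing (0°–180°), so θ = 98.0° directly.
Age = 29.531 × 98.0°/360° ≈ 8.04 days.

8.0 days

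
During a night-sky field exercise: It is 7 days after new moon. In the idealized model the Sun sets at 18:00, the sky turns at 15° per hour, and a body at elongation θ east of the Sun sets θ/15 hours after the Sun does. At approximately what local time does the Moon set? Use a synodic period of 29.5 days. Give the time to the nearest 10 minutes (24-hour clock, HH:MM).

Phase angle: θ = 360°·(7 d)/(29.5 d) = 85.4°.
At 15° of sky rotation per hour, 85.4° corresponds to a 5.69 h lag.
18:00 + 5.695 h ≈ 23:42 → 23:40 to the nearest ten minutes.

23:40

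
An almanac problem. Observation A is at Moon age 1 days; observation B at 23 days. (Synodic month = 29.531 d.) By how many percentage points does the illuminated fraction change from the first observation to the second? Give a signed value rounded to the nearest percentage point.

+40 pp

First observation: θ = 360°·1/29.531 = 12.2°, so f = 0.011.
Second observation: θ = 280.4°, f = 0.410.
Δf = 0.410 − 0.011 = +0.399, i.e. +40 pp.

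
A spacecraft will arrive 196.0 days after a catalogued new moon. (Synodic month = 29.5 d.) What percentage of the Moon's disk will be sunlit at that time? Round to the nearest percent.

196.0/29.5 = 6.644 lunations, so 6 complete cycles and 19.00 d into the next.
Phase angle: θ = 360°·(19.00 d)/(29.5 d) = 231.9°.
cos 231.9° = (-0.618), so f = (1 − (-0.618))/2 = 0.809, so 81%.

81%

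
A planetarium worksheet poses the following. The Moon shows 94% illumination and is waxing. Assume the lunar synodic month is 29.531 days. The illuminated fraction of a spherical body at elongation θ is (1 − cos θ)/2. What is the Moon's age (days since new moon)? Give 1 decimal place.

12.4 days

From f = (1 − cos θ)/2: cos θ = 1 − 2×0.94 = -0.880; arccos → 151.6°.
Before full moon the principal value applies: θ = 151.6°.
At 360°/29.531 d per day, 151.6° corresponds to 12.44 days.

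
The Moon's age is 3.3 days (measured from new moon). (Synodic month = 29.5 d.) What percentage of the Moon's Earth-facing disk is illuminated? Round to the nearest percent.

The Moon has covered 3.3/29.5 of its cycle, so θ ≈ 360° × 3.3/29.5 = 40.3°.
Illuminated fraction = (1 − cos 40.3°)/2 = (1 − 0.763)/2 ≈ 0.119, so 12%.

12%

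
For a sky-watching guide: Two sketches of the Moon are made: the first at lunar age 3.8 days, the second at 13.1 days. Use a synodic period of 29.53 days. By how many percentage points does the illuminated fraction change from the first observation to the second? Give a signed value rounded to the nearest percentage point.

θ₁ = 360° × 3.8/29.53 = 46.3°, f₁ = (1 − cos θ₁)/2 = 0.155.
θ₂ = 360° × 13.1/29.53 = 159.7°, f₂ = (1 − cos θ₂)/2 = 0.969.
Change = f₂ − f₁ = +0.814 → +81 percentage points.

+81 percentage points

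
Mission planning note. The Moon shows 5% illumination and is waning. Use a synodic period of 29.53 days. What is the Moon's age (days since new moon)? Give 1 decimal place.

cos θ = 1 − 2f = 0.900, giving a principal value of 25.8°.
A waning Moon lies in 180°–360°, so θ = 360° − 25.8° = 334.2°.
At 360°/29.53 d per day, 334.2° corresponds to 27.41 days.

27.4 days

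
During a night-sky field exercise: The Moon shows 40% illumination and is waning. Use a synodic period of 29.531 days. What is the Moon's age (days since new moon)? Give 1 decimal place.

cos θ = 1 − 2f = 0.200, giving a principal value of 78.5°.
A waning Moon lies in 180°–360°, so θ = 360° − 78.5° = 281.5°.
At 360°/29.531 d per day, 281.5° corresponds to 23.09 days.

23.1 days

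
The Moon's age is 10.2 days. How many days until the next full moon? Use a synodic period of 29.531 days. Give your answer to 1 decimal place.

4.6 days

Full moon occurs at elongation 180°, i.e. at age 29.531 × 180/360 = 14.765 d.
That is 14.765 − 10.2 = 4.566 days ahead.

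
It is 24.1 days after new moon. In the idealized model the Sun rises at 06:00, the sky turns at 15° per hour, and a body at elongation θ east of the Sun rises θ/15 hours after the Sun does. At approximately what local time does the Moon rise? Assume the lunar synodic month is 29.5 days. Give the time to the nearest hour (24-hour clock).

Phase angle: θ = 360°·(24.1 d)/(29.5 d) = 294.1°.
Delay after the Sun = 294.1° / (15°/h) ≈ 19.61 h.
06:00 + 19.61 h ≈ 01:36 → 02:00 to the nearest hour.

02:00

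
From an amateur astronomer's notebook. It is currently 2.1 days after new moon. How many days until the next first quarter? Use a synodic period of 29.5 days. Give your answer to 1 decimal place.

First quarter occurs at elongation 90°, i.e. at age 29.5 × 90/360 = 7.375 d.
That is 7.375 − 2.1 = 5.275 days ahead.

5.3 days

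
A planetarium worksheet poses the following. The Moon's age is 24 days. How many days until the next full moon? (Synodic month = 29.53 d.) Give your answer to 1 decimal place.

20.3 days

Full moon is 0.5 of the way through the cycle: age 0.5 × 29.53 = 14.765 d.
Already past this cycle's full moon; the next is at 14.765 + 29.53 = 44.295 d, so 44.295 − 24 = 20.295 days.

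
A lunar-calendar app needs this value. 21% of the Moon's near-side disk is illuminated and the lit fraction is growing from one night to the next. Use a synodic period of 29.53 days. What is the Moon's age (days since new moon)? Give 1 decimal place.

4.5 days

From f = (1 − cos θ)/2: cos θ = 1 − 2×0.21 = 0.580; arccos → 54.5°.
Waxing ⇒ before full, so θ = 54.5°.
At 360°/29.53 d per day, 54.5° corresponds to 4.47 days.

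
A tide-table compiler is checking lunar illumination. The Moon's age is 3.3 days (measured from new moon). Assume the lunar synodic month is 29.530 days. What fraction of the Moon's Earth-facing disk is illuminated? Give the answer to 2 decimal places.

0.12

The Moon has covered 3.3/29.530 of its cycle, so θ ≈ 360° × 3.3/29.530 = 40.2°.
With cos θ = 0.763, the lit fraction is (1 − 0.763)/2 ≈ 0.118.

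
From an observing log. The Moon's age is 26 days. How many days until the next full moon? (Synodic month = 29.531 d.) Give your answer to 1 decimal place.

Full moon occurs at elongation 180°, i.e. at age 29.531 × 180/360 = 14.765 d.
This lunation's full moon (14.765 d) has passed, so add one period: 44.296 − 26 = 18.296 days.

18.3 days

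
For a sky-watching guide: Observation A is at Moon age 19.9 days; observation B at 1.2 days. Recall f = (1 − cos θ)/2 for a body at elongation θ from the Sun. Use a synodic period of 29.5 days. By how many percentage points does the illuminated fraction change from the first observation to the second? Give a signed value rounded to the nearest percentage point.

-71 pp

θ₁ = 360° × 19.9/29.5 = 242.8°, f₁ = (1 − cos θ₁)/2 = 0.728.
θ₂ = 360° × 1.2/29.5 = 14.6°, f₂ = (1 − cos θ₂)/2 = 0.016.
Change = f₂ − f₁ = -0.712 → -71 percentage points.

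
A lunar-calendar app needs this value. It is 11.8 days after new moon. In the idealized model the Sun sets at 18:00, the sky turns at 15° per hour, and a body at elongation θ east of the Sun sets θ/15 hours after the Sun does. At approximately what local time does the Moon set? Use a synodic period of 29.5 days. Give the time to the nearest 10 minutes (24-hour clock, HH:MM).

03:40

Elongation θ = 360° × 11.8/29.5 ≈ 144.0°.
At 15° of sky rotation per hour, 144.0° corresponds to a 9.60 h lag.
18:00 + 9.600 h ≈ 03:36 → 03:40 to the nearest ten minutes.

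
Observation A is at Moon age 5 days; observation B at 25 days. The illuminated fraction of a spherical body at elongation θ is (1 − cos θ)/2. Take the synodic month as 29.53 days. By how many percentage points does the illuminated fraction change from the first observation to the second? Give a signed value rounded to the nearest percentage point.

-4 pp

θ₁ = 360° × 5/29.53 = 61.0°, f₁ = (1 − cos θ₁)/2 = 0.257.
θ₂ = 360° × 25/29.53 = 304.8°, f₂ = (1 − cos θ₂)/2 = 0.215.
Change = f₂ − f₁ = -0.042 → -4 percentage points.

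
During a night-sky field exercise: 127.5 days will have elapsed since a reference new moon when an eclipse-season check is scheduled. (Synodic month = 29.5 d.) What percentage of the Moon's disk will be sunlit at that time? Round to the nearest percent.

72%

127.5/29.5 = 4.322 lunations, so 4 complete cycles and 9.50 d into the next.
Phase angle: θ = 360°·(9.50 d)/(29.5 d) = 115.9°.
cos 115.9° = (-0.437), so f = (1 − (-0.437))/2 = 0.719, so 72%.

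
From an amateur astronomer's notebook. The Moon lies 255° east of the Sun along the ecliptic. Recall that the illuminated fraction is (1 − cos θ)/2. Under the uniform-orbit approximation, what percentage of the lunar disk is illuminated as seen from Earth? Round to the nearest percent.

Half-versine of 255°: (1 − (-0.259))/2 = 0.629, i.e. 63%.

63%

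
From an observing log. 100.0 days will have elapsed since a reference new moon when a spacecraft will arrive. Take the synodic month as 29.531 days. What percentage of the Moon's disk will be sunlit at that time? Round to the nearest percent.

88%

100.0/29.531 = 3.386 lunations, so 3 complete cycles and 11.41 d into the next.
Phase angle: θ = 360°·(11.41 d)/(29.531 d) = 139.1°.
Illuminated fraction = (1 − cos 139.1°)/2 = (1 − (-0.755))/2 ≈ 0.878, so 88%.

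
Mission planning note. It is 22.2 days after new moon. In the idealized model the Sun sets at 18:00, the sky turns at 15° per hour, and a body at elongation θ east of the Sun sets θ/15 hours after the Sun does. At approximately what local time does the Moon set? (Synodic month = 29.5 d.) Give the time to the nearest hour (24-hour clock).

The Moon has covered 22.2/29.5 of its cycle, so θ ≈ 360° × 22.2/29.5 = 270.9°.
The Moon trails the Sun by θ/15 = 270.9/15 ≈ 18.06 hours.
18:00 + 18.06 h ≈ 12:04 → 12:00 to the nearest hour.

12:00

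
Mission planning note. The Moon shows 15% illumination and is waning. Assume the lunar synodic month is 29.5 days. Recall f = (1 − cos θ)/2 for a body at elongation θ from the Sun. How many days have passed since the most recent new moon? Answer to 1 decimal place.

25.8 days

Invert f = (1 − cos θ)/2 to get cos θ = 1 − 2(0.15) = 0.700, hence θ₀ = arccos 0.700 = 45.6°.
A waning Moon lies in 180°–360°, so θ = 360° − 45.6° = 314.4°.
At 360°/29.5 d per day, 314.4° corresponds to 25.77 days.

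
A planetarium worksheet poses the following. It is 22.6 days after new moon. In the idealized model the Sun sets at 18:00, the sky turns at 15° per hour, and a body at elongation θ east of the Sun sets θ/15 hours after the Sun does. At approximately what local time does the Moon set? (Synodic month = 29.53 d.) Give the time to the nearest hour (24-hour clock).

12:00

Phase angle: θ = 360°·(22.6 d)/(29.53 d) = 275.5°.
Delay after the Sun = 275.5° / (15°/h) ≈ 18.37 h.
18:00 + 18.37 h ≈ 12:22 → 12:00 to the nearest hour.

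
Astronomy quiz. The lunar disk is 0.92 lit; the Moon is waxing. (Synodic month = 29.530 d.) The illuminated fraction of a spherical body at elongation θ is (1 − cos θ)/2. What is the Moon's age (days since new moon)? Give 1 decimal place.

12.1 days

cos θ = 1 − 2f = -0.840, giving a principal value of 147.1°.
The Moon is waxing (0°–180°), so θ = 147.1° directly.
At 360°/29.530 d per day, 147.1° corresponds to 12.07 days.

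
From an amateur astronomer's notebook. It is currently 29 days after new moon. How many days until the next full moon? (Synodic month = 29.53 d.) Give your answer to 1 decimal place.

15.3 days

Full moon is 0.5 of the way through the cycle: age 0.5 × 29.53 = 14.765 d.
This lunation's full moon (14.765 d) has passed, so add one period: 44.295 − 29 = 15.295 days.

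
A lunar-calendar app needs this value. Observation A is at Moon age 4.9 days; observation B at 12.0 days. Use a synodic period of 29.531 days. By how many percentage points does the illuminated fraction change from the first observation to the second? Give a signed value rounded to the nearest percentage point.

θ₁ = 360° × 4.9/29.531 = 59.7°, f₁ = (1 − cos θ₁)/2 = 0.248.
θ₂ = 360° × 12.0/29.531 = 146.3°, f₂ = (1 − cos θ₂)/2 = 0.916.
Change = f₂ − f₁ = +0.668 → +67 percentage points.

+67 pp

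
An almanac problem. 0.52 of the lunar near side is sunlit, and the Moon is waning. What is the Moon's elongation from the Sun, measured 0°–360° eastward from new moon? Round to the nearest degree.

Invert f = (1 − cos θ)/2 to get cos θ = 1 − 2(0.52) = -0.040, hence θ₀ = arccos -0.040 = 92.3°.
A waning Moon lies in 180°–360°, so θ = 360° − 92.3° = 267.7°.

268°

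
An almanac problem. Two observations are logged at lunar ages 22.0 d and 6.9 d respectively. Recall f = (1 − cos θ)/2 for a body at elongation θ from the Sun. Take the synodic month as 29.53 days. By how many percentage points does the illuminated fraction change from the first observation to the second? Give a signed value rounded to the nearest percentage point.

-7 pp

θ₁ = 360° × 22.0/29.53 = 268.2°, f₁ = (1 − cos θ₁)/2 = 0.516.
θ₂ = 360° × 6.9/29.53 = 84.1°, f₂ = (1 − cos θ₂)/2 = 0.449.
Change = f₂ − f₁ = -0.067 → -7 percentage points.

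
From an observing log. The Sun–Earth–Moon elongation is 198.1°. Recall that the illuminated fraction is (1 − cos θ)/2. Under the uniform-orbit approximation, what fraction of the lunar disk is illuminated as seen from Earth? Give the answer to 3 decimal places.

f = (1 − cos 198.1°)/2 = (1 − (-0.951))/2 ≈ 0.975.

0.975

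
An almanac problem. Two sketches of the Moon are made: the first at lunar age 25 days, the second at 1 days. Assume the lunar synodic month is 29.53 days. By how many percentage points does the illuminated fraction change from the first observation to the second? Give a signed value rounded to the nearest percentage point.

-20 pp

θ₁ = 360° × 25/29.53 = 304.8°, f₁ = (1 − cos θ₁)/2 = 0.215.
θ₂ = 360° × 1/29.53 = 12.2°, f₂ = (1 − cos θ₂)/2 = 0.011.
Change = f₂ − f₁ = -0.204 → -20 percentage points.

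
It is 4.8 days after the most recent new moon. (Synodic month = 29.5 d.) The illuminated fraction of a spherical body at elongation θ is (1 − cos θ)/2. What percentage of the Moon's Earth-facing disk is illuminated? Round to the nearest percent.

The Moon has covered 4.8/29.5 of its cycle, so θ ≈ 360° × 4.8/29.5 = 58.6°.
cos 58.6° = 0.521, so f = (1 − 0.521)/2 = 0.239, so 24%.

24%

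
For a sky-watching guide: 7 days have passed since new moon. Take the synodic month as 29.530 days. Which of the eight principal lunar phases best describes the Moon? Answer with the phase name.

first quarter

At 7/29.530 of the cycle, θ ≈ 85° — the first quarter range.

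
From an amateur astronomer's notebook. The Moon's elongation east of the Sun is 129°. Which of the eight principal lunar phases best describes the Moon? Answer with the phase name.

waxing gibbous

129° lies in the waxing gibbous sector of the 8-phase cycle.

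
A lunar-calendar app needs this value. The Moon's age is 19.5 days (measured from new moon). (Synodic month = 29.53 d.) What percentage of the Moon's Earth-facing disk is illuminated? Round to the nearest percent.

Elongation θ = 360° × 19.5/29.53 ≈ 237.7°.
With cos θ = (-0.534), the lit fraction is (1 − (-0.534))/2 ≈ 0.767, so 77%.

77%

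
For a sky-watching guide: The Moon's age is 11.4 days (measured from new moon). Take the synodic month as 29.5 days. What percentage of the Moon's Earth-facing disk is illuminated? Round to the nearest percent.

Elongation θ = 360° × 11.4/29.5 ≈ 139.1°.
With cos θ = (-0.756), the lit fraction is (1 − (-0.756))/2 ≈ 0.878, so 88%.

88%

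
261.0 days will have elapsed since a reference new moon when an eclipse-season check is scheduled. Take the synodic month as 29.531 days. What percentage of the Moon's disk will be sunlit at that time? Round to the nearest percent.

261.0/29.531 = 8.838 lunations, so 8 complete cycles and 24.75 d into the next.
Elongation θ = 360° × 24.75/29.531 ≈ 301.7°.
With cos θ = 0.526, the lit fraction is (1 − 0.526)/2 ≈ 0.237, so 24%.

24%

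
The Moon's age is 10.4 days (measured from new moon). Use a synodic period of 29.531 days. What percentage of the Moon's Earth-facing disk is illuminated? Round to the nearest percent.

Phase angle: θ = 360°·(10.4 d)/(29.531 d) = 126.8°.
Illuminated fraction = (1 − cos 126.8°)/2 = (1 − (-0.599))/2 ≈ 0.799, so 80%.

80%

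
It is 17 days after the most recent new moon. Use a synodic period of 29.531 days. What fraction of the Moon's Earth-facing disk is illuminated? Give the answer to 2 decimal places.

The Moon has covered 17/29.531 of its cycle, so θ ≈ 360° × 17/29.531 = 207.2°.
Illuminated fraction = (1 − cos 207.2°)/2 = (1 − (-0.889))/2 ≈ 0.945.

0.94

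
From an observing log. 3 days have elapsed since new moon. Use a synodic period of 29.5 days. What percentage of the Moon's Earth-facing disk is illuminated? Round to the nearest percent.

The Moon has covered 3/29.5 of its cycle, so θ ≈ 360° × 3/29.5 = 36.6°.
Illuminated fraction = (1 − cos 36.6°)/2 = (1 − 0.803)/2 ≈ 0.099, so 10%.

10%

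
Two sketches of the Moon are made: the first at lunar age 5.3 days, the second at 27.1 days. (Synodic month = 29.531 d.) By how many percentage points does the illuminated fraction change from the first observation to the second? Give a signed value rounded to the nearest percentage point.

θ₁ = 360° × 5.3/29.531 = 64.6°, f₁ = (1 − cos θ₁)/2 = 0.286.
θ₂ = 360° × 27.1/29.531 = 330.4°, f₂ = (1 − cos θ₂)/2 = 0.065.
Change = f₂ − f₁ = -0.220 → -22 percentage points.

-22 pp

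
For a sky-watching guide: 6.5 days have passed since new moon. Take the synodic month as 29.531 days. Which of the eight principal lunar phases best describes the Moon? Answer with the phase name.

first quarter

θ ≈ 360° × 6.5/29.531 = 79°, which falls in the first quarter sector.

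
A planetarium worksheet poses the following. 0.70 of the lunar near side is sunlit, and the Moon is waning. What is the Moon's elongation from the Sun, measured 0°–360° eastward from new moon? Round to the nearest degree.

246°

cos θ = 1 − 2f = -0.400, giving a principal value of 113.6°.
Waning ⇒ past full, so θ = 360° − 113.6° = 246.4°.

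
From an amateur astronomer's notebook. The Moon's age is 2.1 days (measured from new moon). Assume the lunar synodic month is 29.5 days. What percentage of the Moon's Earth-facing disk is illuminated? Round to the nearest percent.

Elongation θ = 360° × 2.1/29.5 ≈ 25.6°.
With cos θ = 0.902, the lit fraction is (1 − 0.902)/2 ≈ 0.049, so 5%.

5%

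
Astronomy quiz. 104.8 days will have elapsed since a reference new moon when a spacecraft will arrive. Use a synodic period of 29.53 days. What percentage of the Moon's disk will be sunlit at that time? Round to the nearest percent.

104.8 d spans 3 complete synodic months (3 × 29.53 = 88.59 d) plus 16.21 d.
The Moon has covered 16.21/29.53 of its cycle, so θ ≈ 360° × 16.21/29.53 = 197.6°.
Illuminated fraction = (1 − cos 197.6°)/2 = (1 − (-0.953))/2 ≈ 0.977, so 98%.

98%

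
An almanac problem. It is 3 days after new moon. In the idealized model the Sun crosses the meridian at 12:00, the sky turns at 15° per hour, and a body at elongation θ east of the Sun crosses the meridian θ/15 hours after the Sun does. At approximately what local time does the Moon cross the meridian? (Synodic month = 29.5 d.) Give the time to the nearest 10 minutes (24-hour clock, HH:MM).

14:30

Elongation θ = 360° × 3/29.5 ≈ 36.6°.
At 15° of sky rotation per hour, 36.6° corresponds to a 2.44 h lag.
12:00 + 2.441 h ≈ 14:26 → 14:30 to the nearest ten minutes.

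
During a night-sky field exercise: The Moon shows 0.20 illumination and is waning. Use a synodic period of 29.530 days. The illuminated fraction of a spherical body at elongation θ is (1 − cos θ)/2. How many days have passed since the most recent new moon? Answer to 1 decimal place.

Invert f = (1 − cos θ)/2 to get cos θ = 1 − 2(0.20) = 0.600, hence θ₀ = arccos 0.600 = 53.1°.
A waning Moon lies in 180°–360°, so θ = 360° − 53.1° = 306.9°.
That fraction of the synodic month is 306.9/360 × 29.530 d ≈ 25.17 d.

25.2 days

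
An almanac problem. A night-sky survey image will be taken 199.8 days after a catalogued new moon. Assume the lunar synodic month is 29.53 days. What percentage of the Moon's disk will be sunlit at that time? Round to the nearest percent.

Reduce mod P: 199.8 − 6×29.53 = 22.62 d into the current lunation.
Elongation θ = 360° × 22.62/29.53 ≈ 275.8°.
With cos θ = 0.100, the lit fraction is (1 − 0.100)/2 ≈ 0.450, so 45%.

45%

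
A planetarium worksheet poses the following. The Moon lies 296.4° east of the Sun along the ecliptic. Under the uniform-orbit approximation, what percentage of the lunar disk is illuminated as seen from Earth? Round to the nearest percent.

28%

f = (1 − cos 296.4°)/2 = (1 − 0.445)/2 ≈ 0.278, i.e. 28%.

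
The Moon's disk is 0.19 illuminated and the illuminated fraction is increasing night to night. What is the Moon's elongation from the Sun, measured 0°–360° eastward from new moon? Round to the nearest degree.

52°

Invert f = (1 − cos θ)/2 to get cos θ = 1 − 2(0.19) = 0.620, hence θ₀ = arccos 0.620 = 51.7°.
Before full moon the principal value applies: θ = 51.7°.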